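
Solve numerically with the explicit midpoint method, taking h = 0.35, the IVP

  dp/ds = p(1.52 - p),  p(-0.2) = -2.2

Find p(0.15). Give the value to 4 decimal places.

Midpoint: k1 = f(s_n, p_n); k2 = f(s_n + h/2, p_n + (h/2)·k1); p_{n+1} = p_n + h·k2.
s=-0.200000, p=-2.200000:
  k1 = f(-0.200000, -2.200000) = -8.184000
  k2 = f(-0.025000, -3.632200) = -18.713821
  p ← -2.200000 + 0.35·(-18.713821) = -8.749837
p(0.15) ≈ -8.7498

-8.7498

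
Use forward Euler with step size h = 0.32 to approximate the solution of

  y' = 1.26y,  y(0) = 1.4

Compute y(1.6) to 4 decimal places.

7.6160

Euler: y_{n+1} = y_n + h·f(x_n, y_n).
x=0.000000, y=1.400000: f=1.764000 → y ← 1.400000 + 0.32·1.764000 = 1.964480
x=0.320000, y=1.964480: f=2.475245 → y ← 1.964480 + 0.32·2.475245 = 2.756558
x=0.640000, y=2.756558: f=3.473264 → y ← 2.756558 + 0.32·3.473264 = 3.868003
x=0.960000, y=3.868003: f=4.873683 → y ← 3.868003 + 0.32·4.873683 = 5.427581
x=1.280000, y=5.427581: f=6.838752 → y ← 5.427581 + 0.32·6.838752 = 7.615982
y(1.6) ≈ 7.6160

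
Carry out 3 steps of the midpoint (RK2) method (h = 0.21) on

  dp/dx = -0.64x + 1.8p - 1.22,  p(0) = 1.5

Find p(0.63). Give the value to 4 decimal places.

Midpoint: k1 = f(x_n, p_n); k2 = f(x_n + h/2, p_n + (h/2)·k1); p_{n+1} = p_n + h·k2.
x=0.000000, p=1.500000:
  k1 = f(0.000000, 1.500000) = 1.480000
  k2 = f(0.105000, 1.655400) = 1.692520
  p ← 1.500000 + 0.21·1.692520 = 1.855429
x=0.210000, p=1.855429:
  k1 = f(0.210000, 1.855429) = 1.985373
  k2 = f(0.315000, 2.063893) = 2.293408
  p ← 1.855429 + 0.21·2.293408 = 2.337045
x=0.420000, p=2.337045:
  k1 = f(0.420000, 2.337045) = 2.717881
  k2 = f(0.525000, 2.622422) = 3.164360
  p ← 2.337045 + 0.21·3.164360 = 3.001561
p(0.63) ≈ 3.0016

3.0016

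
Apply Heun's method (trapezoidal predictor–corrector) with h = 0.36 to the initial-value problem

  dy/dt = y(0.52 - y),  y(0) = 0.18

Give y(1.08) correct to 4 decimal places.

Heun: k1 = f(t_n, y_n); k2 = f(t_n + h, y_n + h·k1); y_{n+1} = y_n + (h/2)·(k1 + k2).
t=0.000000, y=0.180000:
  k1 = f(0.000000, 0.180000) = 0.061200
  k2 = f(0.360000, 0.202032) = 0.064240
  y ← 0.180000 + (0.36/2)·(0.061200 + 0.064240) = 0.202579
t=0.360000, y=0.202579:
  k1 = f(0.360000, 0.202579) = 0.064303
  k2 = f(0.720000, 0.225728) = 0.066425
  y ← 0.202579 + (0.36/2)·(0.064303 + 0.066425) = 0.226110
t=0.720000, y=0.226110:
  k1 = f(0.720000, 0.226110) = 0.066451
  k2 = f(1.080000, 0.250033) = 0.067501
  y ← 0.226110 + (0.36/2)·(0.066451 + 0.067501) = 0.250222
y(1.08) ≈ 0.2502

0.2502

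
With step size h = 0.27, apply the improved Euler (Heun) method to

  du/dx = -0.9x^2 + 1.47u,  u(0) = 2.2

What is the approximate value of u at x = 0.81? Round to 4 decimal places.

6.8504

Heun: k1 = f(x_n, u_n); k2 = f(x_n + h, u_n + h·k1); u_{n+1} = u_n + (h/2)·(k1 + k2).
x=0.000000, u=2.200000:
  k1 = f(0.000000, 2.200000) = 3.234000
  k2 = f(0.270000, 3.073180) = 4.451965
  u ← 2.200000 + (0.27/2)·(3.234000 + 4.451965) = 3.237605
x=0.270000, u=3.237605:
  k1 = f(0.270000, 3.237605) = 4.693670
  k2 = f(0.540000, 4.504896) = 6.359757
  u ← 3.237605 + (0.27/2)·(4.693670 + 6.359757) = 4.729818
x=0.540000, u=4.729818:
  k1 = f(0.540000, 4.729818) = 6.690392
  k2 = f(0.810000, 6.536224) = 9.017759
  u ← 4.729818 + (0.27/2)·(6.690392 + 9.017759) = 6.850418
u(0.81) ≈ 6.8504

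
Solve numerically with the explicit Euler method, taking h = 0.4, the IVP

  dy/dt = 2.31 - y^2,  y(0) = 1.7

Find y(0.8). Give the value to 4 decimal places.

1.5300

Euler: y_{n+1} = y_n + h·f(t_n, y_n).
t=0.000000, y=1.700000: f=-0.580000 → y ← 1.700000 + 0.4·(-0.580000) = 1.468000
t=0.400000, y=1.468000: f=0.154976 → y ← 1.468000 + 0.4·0.154976 = 1.529990
y(0.8) ≈ 1.5300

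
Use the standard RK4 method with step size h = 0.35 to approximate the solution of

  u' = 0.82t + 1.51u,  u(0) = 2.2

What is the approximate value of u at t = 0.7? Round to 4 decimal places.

6.6229

RK4: k1 = f(t_n, u_n); k2 = f(t_n + h/2, u_n + (h/2)·k1); k3 = f(t_n + h/2, u_n + (h/2)·k2); k4 = f(t_n + h, u_n + h·k3); u_{n+1} = u_n + (h/6)·(k1 + 2k2 + 2k3 + k4).
t=0.000000, u=2.200000:
  k1 = f(0.000000, 2.200000) = 3.322000
  k2 = f(0.175000, 2.781350) = 4.343339
  k3 = f(0.175000, 2.960084) = 4.613227
  k4 = f(0.350000, 3.814630) = 6.047091
  u ← 2.200000 + (0.35/6)·(k1 + 2k2 + 2k3 + k4) = 3.791463
t=0.350000, u=3.791463:
  k1 = f(0.350000, 3.791463) = 6.012109
  k2 = f(0.525000, 4.843582) = 7.744309
  k3 = f(0.525000, 5.146717) = 8.202043
  k4 = f(0.700000, 6.662178) = 10.633889
  u ← 3.791463 + (0.35/6)·(k1 + 2k2 + 2k3 + k4) = 6.622887
u(0.7) ≈ 6.6229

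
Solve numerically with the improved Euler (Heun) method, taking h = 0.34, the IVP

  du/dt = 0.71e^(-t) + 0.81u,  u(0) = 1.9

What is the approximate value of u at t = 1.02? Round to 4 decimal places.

5.0634

Heun: k1 = f(t_n, u_n); k2 = f(t_n + h, u_n + h·k1); u_{n+1} = u_n + (h/2)·(k1 + k2).
t=0.000000, u=1.900000:
  k1 = f(0.000000, 1.900000) = 2.249000
  k2 = f(0.340000, 2.664660) = 2.663732
  u ← 1.900000 + (0.34/2)·(2.249000 + 2.663732) = 2.735164
t=0.340000, u=2.735164:
  k1 = f(0.340000, 2.735164) = 2.720840
  k2 = f(0.680000, 3.660250) = 3.324501
  u ← 2.735164 + (0.34/2)·(2.720840 + 3.324501) = 3.762872
t=0.680000, u=3.762872:
  k1 = f(0.680000, 3.762872) = 3.407625
  k2 = f(1.020000, 4.921465) = 4.242409
  u ← 3.762872 + (0.34/2)·(3.407625 + 4.242409) = 5.063378
u(1.02) ≈ 5.0634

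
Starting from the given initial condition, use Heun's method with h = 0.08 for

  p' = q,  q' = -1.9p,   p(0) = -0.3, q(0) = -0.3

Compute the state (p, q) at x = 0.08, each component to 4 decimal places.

Heun on (p,q): k1 = f(x_n, state_n); k2 = f(x_n + h, state_n + h·k1); state_{n+1} = state_n + (h/2)·(k1 + k2).
0.000000: (-0.300000, -0.300000)
  k1 = (-0.300000, 0.570000)
  predictor → (-0.324000, -0.254400)
  k2 = (-0.254400, 0.615600)
  → (-0.322176, -0.252576)
(p(0.08), q(0.08)) ≈ (-0.3222, -0.2526)

-0.3222, -0.2526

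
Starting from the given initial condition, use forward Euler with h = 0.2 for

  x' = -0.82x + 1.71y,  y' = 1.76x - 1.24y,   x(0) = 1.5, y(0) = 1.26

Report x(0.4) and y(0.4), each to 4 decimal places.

Euler on (x,y): x_{n+1} = x_n + h·x', y_{n+1} = y_n + h·y'.
0.000000: (1.500000, 1.260000); f=(0.924600, 1.077600) → (1.684920, 1.475520)
0.200000: (1.684920, 1.475520); f=(1.141505, 1.135814) → (1.913221, 1.702683)
(x(0.4), y(0.4)) ≈ (1.9132, 1.7027)

1.9132, 1.7027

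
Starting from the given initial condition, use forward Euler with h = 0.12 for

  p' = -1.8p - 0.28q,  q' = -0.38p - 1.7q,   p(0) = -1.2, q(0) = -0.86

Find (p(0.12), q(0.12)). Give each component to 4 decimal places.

-0.9119, -0.6298

Euler on (p,q): p_{n+1} = p_n + h·p', q_{n+1} = q_n + h·q'.
0.000000: (-1.200000, -0.860000); f=(2.400800, 1.918000) → (-0.911904, -0.629840)
(p(0.12), q(0.12)) ≈ (-0.9119, -0.6298)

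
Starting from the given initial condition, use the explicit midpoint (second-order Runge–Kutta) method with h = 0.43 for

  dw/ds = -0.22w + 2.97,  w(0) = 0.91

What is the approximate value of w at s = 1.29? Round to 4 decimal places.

Midpoint: k1 = f(s_n, w_n); k2 = f(s_n + h/2, w_n + (h/2)·k1); w_{n+1} = w_n + h·k2.
s=0.000000, w=0.910000:
  k1 = f(0.000000, 0.910000) = 2.769800
  k2 = f(0.215000, 1.505507) = 2.638788
  w ← 0.910000 + 0.43·2.638788 = 2.044679
s=0.430000, w=2.044679:
  k1 = f(0.430000, 2.044679) = 2.520171
  k2 = f(0.645000, 2.586516) = 2.400967
  w ← 2.044679 + 0.43·2.400967 = 3.077095
s=0.860000, w=3.077095:
  k1 = f(0.860000, 3.077095) = 2.293039
  k2 = f(1.075000, 3.570098) = 2.184578
  w ← 3.077095 + 0.43·2.184578 = 4.016463
w(1.29) ≈ 4.0165

4.0165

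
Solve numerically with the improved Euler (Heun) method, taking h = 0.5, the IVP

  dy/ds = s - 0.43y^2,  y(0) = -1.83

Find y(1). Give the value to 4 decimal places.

-5.0676

Heun: k1 = f(s_n, y_n); k2 = f(s_n + h, y_n + h·k1); y_{n+1} = y_n + (h/2)·(k1 + k2).
s=0.000000, y=-1.830000:
  k1 = f(0.000000, -1.830000) = -1.440027
  k2 = f(0.500000, -2.550014) = -2.296105
  y ← -1.830000 + (0.5/2)·(-1.440027 + (-2.296105)) = -2.764033
s=0.500000, y=-2.764033:
  k1 = f(0.500000, -2.764033) = -2.785147
  k2 = f(1.000000, -4.156607) = -6.429273
  y ← -2.764033 + (0.5/2)·(-2.785147 + (-6.429273)) = -5.067638
y(1) ≈ -5.0676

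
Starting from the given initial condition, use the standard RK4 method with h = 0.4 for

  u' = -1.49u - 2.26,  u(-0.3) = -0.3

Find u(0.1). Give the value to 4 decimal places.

RK4: k1 = f(t_n, u_n); k2 = f(t_n + h/2, u_n + (h/2)·k1); k3 = f(t_n + h/2, u_n + (h/2)·k2); k4 = f(t_n + h, u_n + h·k3); u_{n+1} = u_n + (h/6)·(k1 + 2k2 + 2k3 + k4).
t=-0.300000, u=-0.300000:
  k1 = f(-0.300000, -0.300000) = -1.813000
  k2 = f(-0.100000, -0.662600) = -1.272726
  k3 = f(-0.100000, -0.554545) = -1.433728
  k4 = f(0.100000, -0.873491) = -0.958498
  u ← -0.300000 + (0.4/6)·(k1 + 2k2 + 2k3 + k4) = -0.845627
u(0.1) ≈ -0.8456

-0.8456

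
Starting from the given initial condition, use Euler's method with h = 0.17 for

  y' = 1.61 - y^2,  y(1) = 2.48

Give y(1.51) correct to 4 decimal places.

Euler: y_{n+1} = y_n + h·f(t_n, y_n).
t=1.000000, y=2.480000: f=-4.540400 → y ← 2.480000 + 0.17·(-4.540400) = 1.708132
t=1.170000, y=1.708132: f=-1.307715 → y ← 1.708132 + 0.17·(-1.307715) = 1.485820
t=1.340000, y=1.485820: f=-0.597662 → y ← 1.485820 + 0.17·(-0.597662) = 1.384218
y(1.51) ≈ 1.3842

1.3842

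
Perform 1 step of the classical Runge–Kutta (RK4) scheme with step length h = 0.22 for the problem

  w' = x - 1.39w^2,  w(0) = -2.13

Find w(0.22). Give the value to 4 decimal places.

-5.8328

RK4: k1 = f(x_n, w_n); k2 = f(x_n + h/2, w_n + (h/2)·k1); k3 = f(x_n + h/2, w_n + (h/2)·k2); k4 = f(x_n + h, w_n + h·k3); w_{n+1} = w_n + (h/6)·(k1 + 2k2 + 2k3 + k4).
x=0.000000, w=-2.130000:
  k1 = f(0.000000, -2.130000) = -6.306291
  k2 = f(0.110000, -2.823692) = -10.972799
  k3 = f(0.110000, -3.337008) = -15.368514
  k4 = f(0.220000, -5.511073) = -41.996978
  w ← -2.130000 + (0.22/6)·(k1 + 2k2 + 2k3 + k4) = -5.832816
w(0.22) ≈ -5.8328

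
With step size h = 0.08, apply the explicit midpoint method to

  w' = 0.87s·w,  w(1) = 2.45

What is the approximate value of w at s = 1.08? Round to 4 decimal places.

2.6335

Midpoint: k1 = f(s_n, w_n); k2 = f(s_n + h/2, w_n + (h/2)·k1); w_{n+1} = w_n + h·k2.
s=1.000000, w=2.450000:
  k1 = f(1.000000, 2.450000) = 2.131500
  k2 = f(1.040000, 2.535260) = 2.293903
  w ← 2.450000 + 0.08·2.293903 = 2.633512
w(1.08) ≈ 2.6335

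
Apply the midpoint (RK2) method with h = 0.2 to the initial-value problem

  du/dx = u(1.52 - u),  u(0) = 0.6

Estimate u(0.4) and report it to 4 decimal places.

0.8288

Midpoint: k1 = f(x_n, u_n); k2 = f(x_n + h/2, u_n + (h/2)·k1); u_{n+1} = u_n + h·k2.
x=0.000000, u=0.600000:
  k1 = f(0.000000, 0.600000) = 0.552000
  k2 = f(0.100000, 0.655200) = 0.566617
  u ← 0.600000 + 0.2·0.566617 = 0.713323
x=0.200000, u=0.713323:
  k1 = f(0.200000, 0.713323) = 0.575421
  k2 = f(0.300000, 0.770866) = 0.577482
  u ← 0.713323 + 0.2·0.577482 = 0.828820
u(0.4) ≈ 0.8288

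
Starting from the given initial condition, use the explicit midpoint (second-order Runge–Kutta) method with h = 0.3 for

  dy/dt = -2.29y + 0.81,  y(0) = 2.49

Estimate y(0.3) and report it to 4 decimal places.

Midpoint: k1 = f(t_n, y_n); k2 = f(t_n + h/2, y_n + (h/2)·k1); y_{n+1} = y_n + h·k2.
t=0.000000, y=2.490000:
  k1 = f(0.000000, 2.490000) = -4.892100
  k2 = f(0.150000, 1.756185) = -3.211664
  y ← 2.490000 + 0.3·(-3.211664) = 1.526501
y(0.3) ≈ 1.5265

1.5265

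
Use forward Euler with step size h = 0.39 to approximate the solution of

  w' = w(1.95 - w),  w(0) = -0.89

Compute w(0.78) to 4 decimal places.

-4.6745

Euler: w_{n+1} = w_n + h·f(t_n, w_n).
t=0.000000, w=-0.890000: f=-2.527600 → w ← -0.890000 + 0.39·(-2.527600) = -1.875764
t=0.390000, w=-1.875764: f=-7.176230 → w ← -1.875764 + 0.39·(-7.176230) = -4.674494
w(0.78) ≈ -4.6745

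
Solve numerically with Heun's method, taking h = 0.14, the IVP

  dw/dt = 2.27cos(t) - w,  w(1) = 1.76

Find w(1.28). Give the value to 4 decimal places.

1.5561

Heun: k1 = f(t_n, w_n); k2 = f(t_n + h, w_n + h·k1); w_{n+1} = w_n + (h/2)·(k1 + k2).
t=1.000000, w=1.760000:
  k1 = f(1.000000, 1.760000) = -0.533514
  k2 = f(1.140000, 1.685308) = -0.737369
  w ← 1.760000 + (0.14/2)·(-0.533514 + (-0.737369)) = 1.671038
t=1.140000, w=1.671038:
  k1 = f(1.140000, 1.671038) = -0.723099
  k2 = f(1.280000, 1.569804) = -0.918961
  w ← 1.671038 + (0.14/2)·(-0.723099 + (-0.918961)) = 1.556094
w(1.28) ≈ 1.5561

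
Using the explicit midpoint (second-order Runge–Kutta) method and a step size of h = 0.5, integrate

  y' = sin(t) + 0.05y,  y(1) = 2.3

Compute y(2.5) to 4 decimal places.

Midpoint: k1 = f(t_n, y_n); k2 = f(t_n + h/2, y_n + (h/2)·k1); y_{n+1} = y_n + h·k2.
t=1.000000, y=2.300000:
  k1 = f(1.000000, 2.300000) = 0.956471
  k2 = f(1.250000, 2.539118) = 1.075941
  y ← 2.300000 + 0.5·1.075941 = 2.837970
t=1.500000, y=2.837970:
  k1 = f(1.500000, 2.837970) = 1.139393
  k2 = f(1.750000, 3.122819) = 1.140127
  y ← 2.837970 + 0.5·1.140127 = 3.408034
t=2.000000, y=3.408034:
  k1 = f(2.000000, 3.408034) = 1.079699
  k2 = f(2.250000, 3.677958) = 0.961971
  y ← 3.408034 + 0.5·0.961971 = 3.889019
y(2.5) ≈ 3.8890

3.8890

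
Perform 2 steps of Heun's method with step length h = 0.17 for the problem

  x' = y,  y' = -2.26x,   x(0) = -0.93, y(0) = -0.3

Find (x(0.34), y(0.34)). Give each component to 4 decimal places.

Heun on (x,y): k1 = f(t_n, state_n); k2 = f(t_n + h, state_n + h·k1); state_{n+1} = state_n + (h/2)·(k1 + k2).
0.000000: (-0.930000, -0.300000)
  k1 = (-0.300000, 2.101800)
  predictor → (-0.981000, 0.057306)
  k2 = (0.057306, 2.217060)
  → (-0.950629, 0.067103)
0.170000: (-0.950629, 0.067103)
  k1 = (0.067103, 2.148422)
  predictor → (-0.939221, 0.432335)
  k2 = (0.432335, 2.122641)
  → (-0.908177, 0.430143)
(x(0.34), y(0.34)) ≈ (-0.9082, 0.4301)

-0.9082, 0.4301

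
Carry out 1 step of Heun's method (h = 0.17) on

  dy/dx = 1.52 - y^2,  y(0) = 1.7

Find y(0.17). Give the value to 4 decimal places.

1.5298

Heun: k1 = f(x_n, y_n); k2 = f(x_n + h, y_n + h·k1); y_{n+1} = y_n + (h/2)·(k1 + k2).
x=0.000000, y=1.700000:
  k1 = f(0.000000, 1.700000) = -1.370000
  k2 = f(0.170000, 1.467100) = -0.632382
  y ← 1.700000 + (0.17/2)·(-1.370000 + (-0.632382)) = 1.529797
y(0.17) ≈ 1.5298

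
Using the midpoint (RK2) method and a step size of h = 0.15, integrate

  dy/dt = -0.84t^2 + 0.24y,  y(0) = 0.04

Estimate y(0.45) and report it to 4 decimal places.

0.0192

Midpoint: k1 = f(t_n, y_n); k2 = f(t_n + h/2, y_n + (h/2)·k1); y_{n+1} = y_n + h·k2.
t=0.000000, y=0.040000:
  k1 = f(0.000000, 0.040000) = 0.009600
  k2 = f(0.075000, 0.040720) = 0.005048
  y ← 0.040000 + 0.15·0.005048 = 0.040757
t=0.150000, y=0.040757:
  k1 = f(0.150000, 0.040757) = -0.009118
  k2 = f(0.225000, 0.040073) = -0.032907
  y ← 0.040757 + 0.15·(-0.032907) = 0.035821
t=0.300000, y=0.035821:
  k1 = f(0.300000, 0.035821) = -0.067003
  k2 = f(0.375000, 0.030796) = -0.110734
  y ← 0.035821 + 0.15·(-0.110734) = 0.019211
y(0.45) ≈ 0.0192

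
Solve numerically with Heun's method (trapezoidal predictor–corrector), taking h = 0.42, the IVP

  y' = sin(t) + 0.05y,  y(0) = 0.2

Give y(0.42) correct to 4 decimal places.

0.2899

Heun: k1 = f(t_n, y_n); k2 = f(t_n + h, y_n + h·k1); y_{n+1} = y_n + (h/2)·(k1 + k2).
t=0.000000, y=0.200000:
  k1 = f(0.000000, 0.200000) = 0.010000
  k2 = f(0.420000, 0.204200) = 0.417970
  y ← 0.200000 + (0.42/2)·(0.010000 + 0.417970) = 0.289874
y(0.42) ≈ 0.2899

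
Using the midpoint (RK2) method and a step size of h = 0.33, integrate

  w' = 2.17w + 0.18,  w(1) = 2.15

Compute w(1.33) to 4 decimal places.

4.3215

Midpoint: k1 = f(x_n, w_n); k2 = f(x_n + h/2, w_n + (h/2)·k1); w_{n+1} = w_n + h·k2.
x=1.000000, w=2.150000:
  k1 = f(1.000000, 2.150000) = 4.845500
  k2 = f(1.165000, 2.949507) = 6.580431
  w ← 2.150000 + 0.33·6.580431 = 4.321542
w(1.33) ≈ 4.3215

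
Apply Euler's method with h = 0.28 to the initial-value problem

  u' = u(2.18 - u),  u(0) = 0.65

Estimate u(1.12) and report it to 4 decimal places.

Euler: u_{n+1} = u_n + h·f(x_n, u_n).
x=0.000000, u=0.650000: f=0.994500 → u ← 0.650000 + 0.28·0.994500 = 0.928460
x=0.280000, u=0.928460: f=1.162005 → u ← 0.928460 + 0.28·1.162005 = 1.253821
x=0.560000, u=1.253821: f=1.161263 → u ← 1.253821 + 0.28·1.161263 = 1.578975
x=0.840000, u=1.578975: f=0.949004 → u ← 1.578975 + 0.28·0.949004 = 1.844696
u(1.12) ≈ 1.8447

1.8447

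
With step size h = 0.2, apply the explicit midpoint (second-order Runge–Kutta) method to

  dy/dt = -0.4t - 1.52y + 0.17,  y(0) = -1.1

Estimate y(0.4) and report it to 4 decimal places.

Midpoint: k1 = f(t_n, y_n); k2 = f(t_n + h/2, y_n + (h/2)·k1); y_{n+1} = y_n + h·k2.
t=0.000000, y=-1.100000:
  k1 = f(0.000000, -1.100000) = 1.842000
  k2 = f(0.100000, -0.915800) = 1.522016
  y ← -1.100000 + 0.2·1.522016 = -0.795597
t=0.200000, y=-0.795597:
  k1 = f(0.200000, -0.795597) = 1.299307
  k2 = f(0.300000, -0.665666) = 1.061812
  y ← -0.795597 + 0.2·1.061812 = -0.583234
y(0.4) ≈ -0.5832

-0.5832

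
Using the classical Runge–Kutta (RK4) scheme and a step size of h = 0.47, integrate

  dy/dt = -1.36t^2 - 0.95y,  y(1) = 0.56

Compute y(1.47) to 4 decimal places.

-0.4601

RK4: k1 = f(t_n, y_n); k2 = f(t_n + h/2, y_n + (h/2)·k1); k3 = f(t_n + h/2, y_n + (h/2)·k2); k4 = f(t_n + h, y_n + h·k3); y_{n+1} = y_n + (h/6)·(k1 + 2k2 + 2k3 + k4).
t=1.000000, y=0.560000:
  k1 = f(1.000000, 0.560000) = -1.892000
  k2 = f(1.235000, 0.115380) = -2.183917
  k3 = f(1.235000, 0.046780) = -2.118747
  k4 = f(1.470000, -0.435811) = -2.524804
  y ← 0.560000 + (0.47/6)·(k1 + 2k2 + 2k3 + k4) = -0.460067
y(1.47) ≈ -0.4601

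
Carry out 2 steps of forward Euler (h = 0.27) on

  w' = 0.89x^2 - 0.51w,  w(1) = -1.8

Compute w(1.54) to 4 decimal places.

-0.7436

Euler: w_{n+1} = w_n + h·f(x_n, w_n).
x=1.000000, w=-1.800000: f=1.808000 → w ← -1.800000 + 0.27·1.808000 = -1.311840
x=1.270000, w=-1.311840: f=2.104519 → w ← -1.311840 + 0.27·2.104519 = -0.743620
w(1.54) ≈ -0.7436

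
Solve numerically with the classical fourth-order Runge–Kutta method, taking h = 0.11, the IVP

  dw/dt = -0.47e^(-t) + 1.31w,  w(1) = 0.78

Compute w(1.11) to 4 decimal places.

RK4: k1 = f(t_n, w_n); k2 = f(t_n + h/2, w_n + (h/2)·k1); k3 = f(t_n + h/2, w_n + (h/2)·k2); k4 = f(t_n + h, w_n + h·k3); w_{n+1} = w_n + (h/6)·(k1 + 2k2 + 2k3 + k4).
t=1.000000, w=0.780000:
  k1 = f(1.000000, 0.780000) = 0.848897
  k2 = f(1.055000, 0.826689) = 0.919313
  k3 = f(1.055000, 0.830562) = 0.924386
  k4 = f(1.110000, 0.881682) = 1.000111
  w ← 0.780000 + (0.11/6)·(k1 + 2k2 + 2k3 + k4) = 0.881501
w(1.11) ≈ 0.8815

0.8815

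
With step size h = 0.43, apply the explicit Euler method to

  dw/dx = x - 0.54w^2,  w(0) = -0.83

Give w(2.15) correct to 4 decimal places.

0.1216

Euler: w_{n+1} = w_n + h·f(x_n, w_n).
x=0.000000, w=-0.830000: f=-0.372006 → w ← -0.830000 + 0.43·(-0.372006) = -0.989963
x=0.430000, w=-0.989963: f=-0.099214 → w ← -0.989963 + 0.43·(-0.099214) = -1.032625
x=0.860000, w=-1.032625: f=0.284191 → w ← -1.032625 + 0.43·0.284191 = -0.910423
x=1.290000, w=-0.910423: f=0.842411 → w ← -0.910423 + 0.43·0.842411 = -0.548186
x=1.720000, w=-0.548186: f=1.557726 → w ← -0.548186 + 0.43·1.557726 = 0.121636
w(2.15) ≈ 0.1216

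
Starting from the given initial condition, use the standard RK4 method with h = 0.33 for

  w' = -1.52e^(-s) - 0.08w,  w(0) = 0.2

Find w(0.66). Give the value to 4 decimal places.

-0.5236

RK4: k1 = f(s_n, w_n); k2 = f(s_n + h/2, w_n + (h/2)·k1); k3 = f(s_n + h/2, w_n + (h/2)·k2); k4 = f(s_n + h, w_n + h·k3); w_{n+1} = w_n + (h/6)·(k1 + 2k2 + 2k3 + k4).
s=0.000000, w=0.200000:
  k1 = f(0.000000, 0.200000) = -1.536000
  k2 = f(0.165000, -0.053440) = -1.284523
  k3 = f(0.165000, -0.011946) = -1.287843
  k4 = f(0.330000, -0.224988) = -1.074765
  w ← 0.200000 + (0.33/6)·(k1 + 2k2 + 2k3 + k4) = -0.226552
s=0.330000, w=-0.226552:
  k1 = f(0.330000, -0.226552) = -1.074640
  k2 = f(0.495000, -0.403868) = -0.894238
  k3 = f(0.495000, -0.374102) = -0.896620
  k4 = f(0.660000, -0.522437) = -0.743819
  w ← -0.226552 + (0.33/6)·(k1 + 2k2 + 2k3 + k4) = -0.523562
w(0.66) ≈ -0.5236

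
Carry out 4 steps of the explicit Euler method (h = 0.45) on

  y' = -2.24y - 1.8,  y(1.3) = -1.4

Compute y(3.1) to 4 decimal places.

Euler: y_{n+1} = y_n + h·f(t_n, y_n).
t=1.300000, y=-1.400000: f=1.336000 → y ← -1.400000 + 0.45·1.336000 = -0.798800
t=1.750000, y=-0.798800: f=-0.010688 → y ← -0.798800 + 0.45·(-0.010688) = -0.803610
t=2.200000, y=-0.803610: f=0.000086 → y ← -0.803610 + 0.45·0.000086 = -0.803571
t=2.650000, y=-0.803571: f=-0.000001 → y ← -0.803571 + 0.45·(-0.000001) = -0.803571
y(3.1) ≈ -0.8036

-0.8036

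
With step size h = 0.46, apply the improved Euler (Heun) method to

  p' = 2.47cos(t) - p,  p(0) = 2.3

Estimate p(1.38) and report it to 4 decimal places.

Heun: k1 = f(t_n, p_n); k2 = f(t_n + h, p_n + h·k1); p_{n+1} = p_n + (h/2)·(k1 + k2).
t=0.000000, p=2.300000:
  k1 = f(0.000000, 2.300000) = 0.170000
  k2 = f(0.460000, 2.378200) = -0.164950
  p ← 2.300000 + (0.46/2)·(0.170000 + (-0.164950)) = 2.301161
t=0.460000, p=2.301161:
  k1 = f(0.460000, 2.301161) = -0.087912
  k2 = f(0.920000, 2.260722) = -0.764346
  p ← 2.301161 + (0.46/2)·(-0.087912 + (-0.764346)) = 2.105142
t=0.920000, p=2.105142:
  k1 = f(0.920000, 2.105142) = -0.608766
  k2 = f(1.380000, 1.825110) = -1.356697
  p ← 2.105142 + (0.46/2)·(-0.608766 + (-1.356697)) = 1.653086
p(1.38) ≈ 1.6531

1.6531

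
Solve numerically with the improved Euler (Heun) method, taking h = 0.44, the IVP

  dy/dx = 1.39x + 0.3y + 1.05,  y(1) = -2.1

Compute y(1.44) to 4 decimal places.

Heun: k1 = f(x_n, y_n); k2 = f(x_n + h, y_n + h·k1); y_{n+1} = y_n + (h/2)·(k1 + k2).
x=1.000000, y=-2.100000:
  k1 = f(1.000000, -2.100000) = 1.810000
  k2 = f(1.440000, -1.303600) = 2.660520
  y ← -2.100000 + (0.44/2)·(1.810000 + 2.660520) = -1.116486
y(1.44) ≈ -1.1165

-1.1165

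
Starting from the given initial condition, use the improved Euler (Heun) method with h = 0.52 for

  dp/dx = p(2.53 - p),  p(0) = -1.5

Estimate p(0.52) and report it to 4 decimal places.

Heun: k1 = f(x_n, p_n); k2 = f(x_n + h, p_n + h·k1); p_{n+1} = p_n + (h/2)·(k1 + k2).
x=0.000000, p=-1.500000:
  k1 = f(0.000000, -1.500000) = -6.045000
  k2 = f(0.520000, -4.643400) = -33.308966
  p ← -1.500000 + (0.52/2)·(-6.045000 + (-33.308966)) = -11.732031
p(0.52) ≈ -11.7320

-11.7320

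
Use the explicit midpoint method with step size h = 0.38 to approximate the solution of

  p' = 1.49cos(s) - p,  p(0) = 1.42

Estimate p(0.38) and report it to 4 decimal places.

1.4314

Midpoint: k1 = f(s_n, p_n); k2 = f(s_n + h/2, p_n + (h/2)·k1); p_{n+1} = p_n + h·k2.
s=0.000000, p=1.420000:
  k1 = f(0.000000, 1.420000) = 0.070000
  k2 = f(0.190000, 1.433300) = 0.029886
  p ← 1.420000 + 0.38·0.029886 = 1.431357
p(0.38) ≈ 1.4314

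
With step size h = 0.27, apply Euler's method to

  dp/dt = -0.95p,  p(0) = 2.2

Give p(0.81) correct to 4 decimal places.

Euler: p_{n+1} = p_n + h·f(t_n, p_n).
t=0.000000, p=2.200000: f=-2.090000 → p ← 2.200000 + 0.27·(-2.090000) = 1.635700
t=0.270000, p=1.635700: f=-1.553915 → p ← 1.635700 + 0.27·(-1.553915) = 1.216143
t=0.540000, p=1.216143: f=-1.155336 → p ← 1.216143 + 0.27·(-1.155336) = 0.904202
p(0.81) ≈ 0.9042

0.9042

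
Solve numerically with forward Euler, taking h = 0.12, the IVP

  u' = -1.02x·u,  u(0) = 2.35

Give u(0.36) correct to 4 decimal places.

Euler: u_{n+1} = u_n + h·f(x_n, u_n).
x=0.000000, u=2.350000: f=0.000000 → u ← 2.350000 + 0.12·0.000000 = 2.350000
x=0.120000, u=2.350000: f=-0.287640 → u ← 2.350000 + 0.12·(-0.287640) = 2.315483
x=0.240000, u=2.315483: f=-0.566830 → u ← 2.315483 + 0.12·(-0.566830) = 2.247464
u(0.36) ≈ 2.2475

2.2475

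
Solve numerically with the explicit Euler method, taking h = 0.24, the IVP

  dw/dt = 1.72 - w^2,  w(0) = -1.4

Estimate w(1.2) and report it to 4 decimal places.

Euler: w_{n+1} = w_n + h·f(t_n, w_n).
t=0.000000, w=-1.400000: f=-0.240000 → w ← -1.400000 + 0.24·(-0.240000) = -1.457600
t=0.240000, w=-1.457600: f=-0.404598 → w ← -1.457600 + 0.24·(-0.404598) = -1.554703
t=0.480000, w=-1.554703: f=-0.697103 → w ← -1.554703 + 0.24·(-0.697103) = -1.722008
t=0.720000, w=-1.722008: f=-1.245312 → w ← -1.722008 + 0.24·(-1.245312) = -2.020883
t=0.960000, w=-2.020883: f=-2.363968 → w ← -2.020883 + 0.24·(-2.363968) = -2.588235
w(1.2) ≈ -2.5882

-2.5882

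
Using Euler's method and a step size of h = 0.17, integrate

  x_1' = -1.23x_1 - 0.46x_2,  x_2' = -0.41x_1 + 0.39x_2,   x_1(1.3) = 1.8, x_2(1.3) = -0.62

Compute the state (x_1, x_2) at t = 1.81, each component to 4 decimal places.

Euler on (x_1,x_2): x_1_{n+1} = x_1_n + h·x_1', x_2_{n+1} = x_2_n + h·x_2'.
1.300000: (1.800000, -0.620000); f=(-1.928800, -0.979800) → (1.472104, -0.786566)
1.470000: (1.472104, -0.786566); f=(-1.448868, -0.910323) → (1.225797, -0.941321)
1.640000: (1.225797, -0.941321); f=(-1.074722, -0.869692) → (1.043094, -1.089169)
(x_1(1.81), x_2(1.81)) ≈ (1.0431, -1.0892)

1.0431, -1.0892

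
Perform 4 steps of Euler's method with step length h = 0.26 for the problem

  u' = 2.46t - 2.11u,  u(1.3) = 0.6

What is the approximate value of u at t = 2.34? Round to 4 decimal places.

2.1605

Euler: u_{n+1} = u_n + h·f(t_n, u_n).
t=1.300000, u=0.600000: f=1.932000 → u ← 0.600000 + 0.26·1.932000 = 1.102320
t=1.560000, u=1.102320: f=1.511705 → u ← 1.102320 + 0.26·1.511705 = 1.495363
t=1.820000, u=1.495363: f=1.321984 → u ← 1.495363 + 0.26·1.321984 = 1.839079
t=2.080000, u=1.839079: f=1.236343 → u ← 1.839079 + 0.26·1.236343 = 2.160528
u(2.34) ≈ 2.1605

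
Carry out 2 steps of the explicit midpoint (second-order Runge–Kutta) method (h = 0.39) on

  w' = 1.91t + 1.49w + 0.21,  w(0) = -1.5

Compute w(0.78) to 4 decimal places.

-3.5284

Midpoint: k1 = f(t_n, w_n); k2 = f(t_n + h/2, w_n + (h/2)·k1); w_{n+1} = w_n + h·k2.
t=0.000000, w=-1.500000:
  k1 = f(0.000000, -1.500000) = -2.025000
  k2 = f(0.195000, -1.894875) = -2.240914
  w ← -1.500000 + 0.39·(-2.240914) = -2.373956
t=0.390000, w=-2.373956:
  k1 = f(0.390000, -2.373956) = -2.582295
  k2 = f(0.585000, -2.877504) = -2.960131
  w ← -2.373956 + 0.39·(-2.960131) = -3.528407
w(0.78) ≈ -3.5284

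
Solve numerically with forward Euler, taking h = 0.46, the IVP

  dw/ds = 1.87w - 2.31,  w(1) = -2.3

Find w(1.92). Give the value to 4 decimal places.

Euler: w_{n+1} = w_n + h·f(s_n, w_n).
s=1.000000, w=-2.300000: f=-6.611000 → w ← -2.300000 + 0.46·(-6.611000) = -5.341060
s=1.460000, w=-5.341060: f=-12.297782 → w ← -5.341060 + 0.46·(-12.297782) = -10.998040
w(1.92) ≈ -10.9980

-10.9980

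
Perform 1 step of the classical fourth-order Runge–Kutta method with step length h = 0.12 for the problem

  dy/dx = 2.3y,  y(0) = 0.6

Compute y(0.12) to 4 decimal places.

0.7907

RK4: k1 = f(x_n, y_n); k2 = f(x_n + h/2, y_n + (h/2)·k1); k3 = f(x_n + h/2, y_n + (h/2)·k2); k4 = f(x_n + h, y_n + h·k3); y_{n+1} = y_n + (h/6)·(k1 + 2k2 + 2k3 + k4).
x=0.000000, y=0.600000:
  k1 = f(0.000000, 0.600000) = 1.380000
  k2 = f(0.060000, 0.682800) = 1.570440
  k3 = f(0.060000, 0.694226) = 1.596721
  k4 = f(0.120000, 0.791606) = 1.820695
  y ← 0.600000 + (0.12/6)·(k1 + 2k2 + 2k3 + k4) = 0.790700
y(0.12) ≈ 0.7907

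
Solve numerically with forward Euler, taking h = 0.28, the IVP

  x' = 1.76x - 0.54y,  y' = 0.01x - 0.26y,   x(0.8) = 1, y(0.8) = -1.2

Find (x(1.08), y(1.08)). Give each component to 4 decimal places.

Euler on (x,y): x_{n+1} = x_n + h·x', y_{n+1} = y_n + h·y'.
0.800000: (1.000000, -1.200000); f=(2.408000, 0.322000) → (1.674240, -1.109840)
(x(1.08), y(1.08)) ≈ (1.6742, -1.1098)

1.6742, -1.1098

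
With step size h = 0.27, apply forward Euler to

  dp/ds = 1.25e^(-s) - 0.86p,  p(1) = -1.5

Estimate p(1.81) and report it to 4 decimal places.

-0.4606

Euler: p_{n+1} = p_n + h·f(s_n, p_n).
s=1.000000, p=-1.500000: f=1.749849 → p ← -1.500000 + 0.27·1.749849 = -1.027541
s=1.270000, p=-1.027541: f=1.234725 → p ← -1.027541 + 0.27·1.234725 = -0.694165
s=1.540000, p=-0.694165: f=0.864958 → p ← -0.694165 + 0.27·0.864958 = -0.460626
p(1.81) ≈ -0.4606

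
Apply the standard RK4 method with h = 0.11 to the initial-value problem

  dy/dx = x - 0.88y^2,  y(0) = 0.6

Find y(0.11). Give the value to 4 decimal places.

RK4: k1 = f(x_n, y_n); k2 = f(x_n + h/2, y_n + (h/2)·k1); k3 = f(x_n + h/2, y_n + (h/2)·k2); k4 = f(x_n + h, y_n + h·k3); y_{n+1} = y_n + (h/6)·(k1 + 2k2 + 2k3 + k4).
x=0.000000, y=0.600000:
  k1 = f(0.000000, 0.600000) = -0.316800
  k2 = f(0.055000, 0.582576) = -0.243667
  k3 = f(0.055000, 0.586598) = -0.247806
  k4 = f(0.110000, 0.572741) = -0.178669
  y ← 0.600000 + (0.11/6)·(k1 + 2k2 + 2k3 + k4) = 0.572896
y(0.11) ≈ 0.5729

0.5729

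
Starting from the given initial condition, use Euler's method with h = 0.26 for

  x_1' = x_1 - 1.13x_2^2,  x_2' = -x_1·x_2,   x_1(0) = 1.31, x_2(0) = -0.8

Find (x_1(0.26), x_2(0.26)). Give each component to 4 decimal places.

1.4626, -0.5275

Euler on (x_1,x_2): x_1_{n+1} = x_1_n + h·x_1', x_2_{n+1} = x_2_n + h·x_2'.
0.000000: (1.310000, -0.800000); f=(0.586800, 1.048000) → (1.462568, -0.527520)
(x_1(0.26), x_2(0.26)) ≈ (1.4626, -0.5275)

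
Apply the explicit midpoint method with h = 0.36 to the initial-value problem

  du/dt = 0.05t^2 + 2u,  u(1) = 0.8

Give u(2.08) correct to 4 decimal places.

Midpoint: k1 = f(t_n, u_n); k2 = f(t_n + h/2, u_n + (h/2)·k1); u_{n+1} = u_n + h·k2.
t=1.000000, u=0.800000:
  k1 = f(1.000000, 0.800000) = 1.650000
  k2 = f(1.180000, 1.097000) = 2.263620
  u ← 0.800000 + 0.36·2.263620 = 1.614903
t=1.360000, u=1.614903:
  k1 = f(1.360000, 1.614903) = 3.322286
  k2 = f(1.540000, 2.212915) = 4.544410
  u ← 1.614903 + 0.36·4.544410 = 3.250891
t=1.720000, u=3.250891:
  k1 = f(1.720000, 3.250891) = 6.649701
  k2 = f(1.900000, 4.447837) = 9.076174
  u ← 3.250891 + 0.36·9.076174 = 6.518313
u(2.08) ≈ 6.5183

6.5183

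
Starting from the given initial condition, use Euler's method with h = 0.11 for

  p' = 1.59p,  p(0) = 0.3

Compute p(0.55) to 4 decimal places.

0.6716

Euler: p_{n+1} = p_n + h·f(x_n, p_n).
x=0.000000, p=0.300000: f=0.477000 → p ← 0.300000 + 0.11·0.477000 = 0.352470
x=0.110000, p=0.352470: f=0.560427 → p ← 0.352470 + 0.11·0.560427 = 0.414117
x=0.220000, p=0.414117: f=0.658446 → p ← 0.414117 + 0.11·0.658446 = 0.486546
x=0.330000, p=0.486546: f=0.773608 → p ← 0.486546 + 0.11·0.773608 = 0.571643
x=0.440000, p=0.571643: f=0.908912 → p ← 0.571643 + 0.11·0.908912 = 0.671623
p(0.55) ≈ 0.6716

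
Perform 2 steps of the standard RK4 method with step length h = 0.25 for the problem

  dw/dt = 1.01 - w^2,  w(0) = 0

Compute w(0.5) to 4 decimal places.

RK4: k1 = f(t_n, w_n); k2 = f(t_n + h/2, w_n + (h/2)·k1); k3 = f(t_n + h/2, w_n + (h/2)·k2); k4 = f(t_n + h, w_n + h·k3); w_{n+1} = w_n + (h/6)·(k1 + 2k2 + 2k3 + k4).
t=0.000000, w=0.000000:
  k1 = f(0.000000, 0.000000) = 1.010000
  k2 = f(0.125000, 0.126250) = 0.994061
  k3 = f(0.125000, 0.124258) = 0.994560
  k4 = f(0.250000, 0.248640) = 0.948178
  w ← 0.000000 + (0.25/6)·(k1 + 2k2 + 2k3 + k4) = 0.247309
t=0.250000, w=0.247309:
  k1 = f(0.250000, 0.247309) = 0.948838
  k2 = f(0.375000, 0.365914) = 0.876107
  k3 = f(0.375000, 0.356823) = 0.882678
  k4 = f(0.500000, 0.467979) = 0.790996
  w ← 0.247309 + (0.25/6)·(k1 + 2k2 + 2k3 + k4) = 0.466368
w(0.5) ≈ 0.4664

0.4664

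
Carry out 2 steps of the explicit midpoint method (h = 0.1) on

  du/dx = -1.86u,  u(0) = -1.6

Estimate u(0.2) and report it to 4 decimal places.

Midpoint: k1 = f(x_n, u_n); k2 = f(x_n + h/2, u_n + (h/2)·k1); u_{n+1} = u_n + h·k2.
x=0.000000, u=-1.600000:
  k1 = f(0.000000, -1.600000) = 2.976000
  k2 = f(0.050000, -1.451200) = 2.699232
  u ← -1.600000 + 0.1·2.699232 = -1.330077
x=0.100000, u=-1.330077:
  k1 = f(0.100000, -1.330077) = 2.473943
  k2 = f(0.150000, -1.206380) = 2.243866
  u ← -1.330077 + 0.1·2.243866 = -1.105690
u(0.2) ≈ -1.1057

-1.1057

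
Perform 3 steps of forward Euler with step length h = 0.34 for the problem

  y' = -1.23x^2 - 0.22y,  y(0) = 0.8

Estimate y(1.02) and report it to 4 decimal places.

0.3955

Euler: y_{n+1} = y_n + h·f(x_n, y_n).
x=0.000000, y=0.800000: f=-0.176000 → y ← 0.800000 + 0.34·(-0.176000) = 0.740160
x=0.340000, y=0.740160: f=-0.305023 → y ← 0.740160 + 0.34·(-0.305023) = 0.636452
x=0.680000, y=0.636452: f=-0.708771 → y ← 0.636452 + 0.34·(-0.708771) = 0.395470
y(1.02) ≈ 0.3955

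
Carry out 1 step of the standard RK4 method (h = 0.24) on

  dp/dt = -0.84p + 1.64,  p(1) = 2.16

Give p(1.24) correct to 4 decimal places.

RK4: k1 = f(t_n, p_n); k2 = f(t_n + h/2, p_n + (h/2)·k1); k3 = f(t_n + h/2, p_n + (h/2)·k2); k4 = f(t_n + h, p_n + h·k3); p_{n+1} = p_n + (h/6)·(k1 + 2k2 + 2k3 + k4).
t=1.000000, p=2.160000:
  k1 = f(1.000000, 2.160000) = -0.174400
  k2 = f(1.120000, 2.139072) = -0.156820
  k3 = f(1.120000, 2.141182) = -0.158592
  k4 = f(1.240000, 2.121938) = -0.142428
  p ← 2.160000 + (0.24/6)·(k1 + 2k2 + 2k3 + k4) = 2.122094
p(1.24) ≈ 2.1221

2.1221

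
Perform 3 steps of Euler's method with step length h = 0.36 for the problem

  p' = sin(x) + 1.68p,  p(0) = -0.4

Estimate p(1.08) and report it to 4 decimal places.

-1.2123

Euler: p_{n+1} = p_n + h·f(x_n, p_n).
x=0.000000, p=-0.400000: f=-0.672000 → p ← -0.400000 + 0.36·(-0.672000) = -0.641920
x=0.360000, p=-0.641920: f=-0.726151 → p ← -0.641920 + 0.36·(-0.726151) = -0.903334
x=0.720000, p=-0.903334: f=-0.858217 → p ← -0.903334 + 0.36·(-0.858217) = -1.212293
p(1.08) ≈ -1.2123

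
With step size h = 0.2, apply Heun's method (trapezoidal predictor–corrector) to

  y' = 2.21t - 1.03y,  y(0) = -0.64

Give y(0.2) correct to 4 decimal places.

-0.4775

Heun: k1 = f(t_n, y_n); k2 = f(t_n + h, y_n + h·k1); y_{n+1} = y_n + (h/2)·(k1 + k2).
t=0.000000, y=-0.640000:
  k1 = f(0.000000, -0.640000) = 0.659200
  k2 = f(0.200000, -0.508160) = 0.965405
  y ← -0.640000 + (0.2/2)·(0.659200 + 0.965405) = -0.477540
y(0.2) ≈ -0.4775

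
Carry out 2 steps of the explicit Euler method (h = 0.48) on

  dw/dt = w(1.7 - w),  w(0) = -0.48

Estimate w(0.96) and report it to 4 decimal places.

-2.2469

Euler: w_{n+1} = w_n + h·f(t_n, w_n).
t=0.000000, w=-0.480000: f=-1.046400 → w ← -0.480000 + 0.48·(-1.046400) = -0.982272
t=0.480000, w=-0.982272: f=-2.634721 → w ← -0.982272 + 0.48·(-2.634721) = -2.246938
w(0.96) ≈ -2.2469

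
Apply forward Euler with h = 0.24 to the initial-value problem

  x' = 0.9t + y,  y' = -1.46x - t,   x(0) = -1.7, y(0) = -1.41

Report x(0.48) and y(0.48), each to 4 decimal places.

Euler on (x,y): x_{n+1} = x_n + h·x', y_{n+1} = y_n + h·y'.
0.000000: (-1.700000, -1.410000); f=(-1.410000, 2.482000) → (-2.038400, -0.814320)
0.240000: (-2.038400, -0.814320); f=(-0.598320, 2.736064) → (-2.181997, -0.157665)
(x(0.48), y(0.48)) ≈ (-2.1820, -0.1577)

-2.1820, -0.1577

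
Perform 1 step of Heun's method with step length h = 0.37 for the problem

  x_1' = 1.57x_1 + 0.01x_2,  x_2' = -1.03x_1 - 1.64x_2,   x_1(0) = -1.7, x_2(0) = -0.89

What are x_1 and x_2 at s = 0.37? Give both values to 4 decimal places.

Heun on (x_1,x_2): k1 = f(s_n, state_n); k2 = f(s_n + h, state_n + h·k1); state_{n+1} = state_n + (h/2)·(k1 + k2).
0.000000: (-1.700000, -0.890000)
  k1 = (-2.677900, 3.210600)
  predictor → (-2.690823, 0.297922)
  k2 = (-4.221613, 2.282956)
  → (-2.976410, 0.126308)
(x_1(0.37), x_2(0.37)) ≈ (-2.9764, 0.1263)

-2.9764, 0.1263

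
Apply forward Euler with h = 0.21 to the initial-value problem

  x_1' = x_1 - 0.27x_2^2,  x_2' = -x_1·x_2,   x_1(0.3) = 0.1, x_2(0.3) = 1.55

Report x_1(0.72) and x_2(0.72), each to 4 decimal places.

Euler on (x_1,x_2): x_1_{n+1} = x_1_n + h·x_1', x_2_{n+1} = x_2_n + h·x_2'.
0.300000: (0.100000, 1.550000); f=(-0.548675, -0.155000) → (-0.015222, 1.517450)
0.510000: (-0.015222, 1.517450); f=(-0.636938, 0.023098) → (-0.148979, 1.522301)
(x_1(0.72), x_2(0.72)) ≈ (-0.1490, 1.5223)

-0.1490, 1.5223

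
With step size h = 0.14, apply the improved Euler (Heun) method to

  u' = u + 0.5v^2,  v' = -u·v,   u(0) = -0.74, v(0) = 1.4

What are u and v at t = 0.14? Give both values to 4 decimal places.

-0.6891, 1.5489

Heun on (u,v): k1 = f(t_n, state_n); k2 = f(t_n + h, state_n + h·k1); state_{n+1} = state_n + (h/2)·(k1 + k2).
0.000000: (-0.740000, 1.400000)
  k1 = (0.240000, 1.036000)
  predictor → (-0.706400, 1.545040)
  k2 = (0.487174, 1.091416)
  → (-0.689098, 1.548919)
(u(0.14), v(0.14)) ≈ (-0.6891, 1.5489)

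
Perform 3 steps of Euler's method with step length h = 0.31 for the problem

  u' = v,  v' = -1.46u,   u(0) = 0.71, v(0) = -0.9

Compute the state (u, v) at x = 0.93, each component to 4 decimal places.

Euler on (u,v): u_{n+1} = u_n + h·u', v_{n+1} = v_n + h·v'.
0.000000: (0.710000, -0.900000); f=(-0.900000, -1.036600) → (0.431000, -1.221346)
0.310000: (0.431000, -1.221346); f=(-1.221346, -0.629260) → (0.052383, -1.416417)
0.620000: (0.052383, -1.416417); f=(-1.416417, -0.076479) → (-0.386706, -1.440125)
(u(0.93), v(0.93)) ≈ (-0.3867, -1.4401)

-0.3867, -1.4401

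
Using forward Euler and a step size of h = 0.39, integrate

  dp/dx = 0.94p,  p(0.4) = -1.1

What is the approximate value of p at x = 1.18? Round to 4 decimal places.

Euler: p_{n+1} = p_n + h·f(x_n, p_n).
x=0.400000, p=-1.100000: f=-1.034000 → p ← -1.100000 + 0.39·(-1.034000) = -1.503260
x=0.790000, p=-1.503260: f=-1.413064 → p ← -1.503260 + 0.39·(-1.413064) = -2.054355
p(1.18) ≈ -2.0544

-2.0544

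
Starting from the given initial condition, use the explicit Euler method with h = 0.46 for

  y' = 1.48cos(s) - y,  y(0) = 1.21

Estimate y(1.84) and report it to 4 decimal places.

Euler: y_{n+1} = y_n + h·f(s_n, y_n).
s=0.000000, y=1.210000: f=0.270000 → y ← 1.210000 + 0.46·0.270000 = 1.334200
s=0.460000, y=1.334200: f=-0.008042 → y ← 1.334200 + 0.46·(-0.008042) = 1.330501
s=0.920000, y=1.330501: f=-0.433887 → y ← 1.330501 + 0.46·(-0.433887) = 1.130913
s=1.380000, y=1.130913: f=-0.850244 → y ← 1.130913 + 0.46·(-0.850244) = 0.739800
y(1.84) ≈ 0.7398

0.7398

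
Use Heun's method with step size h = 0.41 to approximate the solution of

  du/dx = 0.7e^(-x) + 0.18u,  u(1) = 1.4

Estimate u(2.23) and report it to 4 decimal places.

1.9588

Heun: k1 = f(x_n, u_n); k2 = f(x_n + h, u_n + h·k1); u_{n+1} = u_n + (h/2)·(k1 + k2).
x=1.000000, u=1.400000:
  k1 = f(1.000000, 1.400000) = 0.509516
  k2 = f(1.410000, 1.608901) = 0.460503
  u ← 1.400000 + (0.41/2)·(0.509516 + 0.460503) = 1.598854
x=1.410000, u=1.598854:
  k1 = f(1.410000, 1.598854) = 0.458694
  k2 = f(1.820000, 1.786918) = 0.435063
  u ← 1.598854 + (0.41/2)·(0.458694 + 0.435063) = 1.782074
x=1.820000, u=1.782074:
  k1 = f(1.820000, 1.782074) = 0.434191
  k2 = f(2.230000, 1.960092) = 0.428087
  u ← 1.782074 + (0.41/2)·(0.434191 + 0.428087) = 1.958841
u(2.23) ≈ 1.9588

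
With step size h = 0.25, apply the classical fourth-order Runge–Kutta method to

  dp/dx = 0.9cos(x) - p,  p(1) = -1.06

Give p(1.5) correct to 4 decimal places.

-0.5394

RK4: k1 = f(x_n, p_n); k2 = f(x_n + h/2, p_n + (h/2)·k1); k3 = f(x_n + h/2, p_n + (h/2)·k2); k4 = f(x_n + h, p_n + h·k3); p_{n+1} = p_n + (h/6)·(k1 + 2k2 + 2k3 + k4).
x=1.000000, p=-1.060000:
  k1 = f(1.000000, -1.060000) = 1.546272
  k2 = f(1.125000, -0.866716) = 1.254775
  k3 = f(1.125000, -0.903153) = 1.291212
  k4 = f(1.250000, -0.737197) = 1.020987
  p ← -1.060000 + (0.25/6)·(k1 + 2k2 + 2k3 + k4) = -0.740865
x=1.250000, p=-0.740865:
  k1 = f(1.250000, -0.740865) = 1.024655
  k2 = f(1.375000, -0.612783) = 0.787876
  k3 = f(1.375000, -0.642381) = 0.817474
  k4 = f(1.500000, -0.536497) = 0.600160
  p ← -0.740865 + (0.25/6)·(k1 + 2k2 + 2k3 + k4) = -0.539385
p(1.5) ≈ -0.5394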